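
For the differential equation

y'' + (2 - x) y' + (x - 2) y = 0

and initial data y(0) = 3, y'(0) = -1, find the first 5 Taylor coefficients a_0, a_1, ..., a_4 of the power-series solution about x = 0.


Ansatz: y(x) = sum_{n>=0} a_n x^n, so y'(x) = sum_{n>=1} n a_n x^(n-1) and y''(x) = sum_{n>=2} n(n-1) a_n x^(n-2).
Substitute into P(x) y'' + Q(x) y' + R(x) y = 0 with P(x) = 1, Q(x) = 2 - x, R(x) = x - 2, and match powers of x.
Initial conditions: a_0 = 3, a_1 = -1.
Setting the coefficient of each power of x to zero and solving order by order (substituting the coefficients already found):
  x^0: 2 a_2 + 2 a_1 - 2 a_0 = 0  ->  2 a_2 = -2 a_1 + 2 a_0 = 8  ->  a_2 = 4
  x^1: 6 a_3 + 4 a_2 - 3 a_1 + a_0 = 0  ->  6 a_3 = -4 a_2 + 3 a_1 - a_0 = -22  ->  a_3 = -11/3
  x^2: 12 a_4 + 6 a_3 - 4 a_2 + a_1 = 0  ->  12 a_4 = -6 a_3 + 4 a_2 - a_1 = 39  ->  a_4 = 13/4
Truncated series: y(x) = 3 - x + 4 x^2 - (11/3) x^3 + (13/4) x^4 + O(x^5).

a_0 = 3; a_1 = -1; a_2 = 4; a_3 = -11/3; a_4 = 13/4


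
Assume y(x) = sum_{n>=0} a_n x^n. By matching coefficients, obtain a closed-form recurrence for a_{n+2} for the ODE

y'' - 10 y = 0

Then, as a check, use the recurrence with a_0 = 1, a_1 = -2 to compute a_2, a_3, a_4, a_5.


Substitute y = sum_n a_n x^n into y'' + (const) y = 0.
y''(x) = sum_{n>=0} (n+2)(n+1) a_{n+2} x^n.
The ODE becomes sum_n [(n+2)(n+1) a_{n+2} - 10 a_n] x^n = 0.
Setting each coefficient to zero gives the recurrence:
  (n+2)(n+1) a_{n+2} - 10 a_n = 0,
  a_{n+2} = 10 / ((n+1)(n+2)) a_n.

Check with a_0 = 1, a_1 = -2 (apply the recurrence for n = 0, 1, 2, 3): a_0 = 1, a_1 = -2, a_2 = 5, a_3 = -10/3, a_4 = 25/6, a_5 = -5/3.

a_{n+2} = 10/((n+1)(n+2)) * a_n; check: a_0 = 1, a_1 = -2, a_2 = 5, a_3 = -10/3, a_4 = 25/6, a_5 = -5/3


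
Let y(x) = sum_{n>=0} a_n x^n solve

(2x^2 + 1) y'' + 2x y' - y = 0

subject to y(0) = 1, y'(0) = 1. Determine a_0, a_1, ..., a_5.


Ansatz: y(x) = sum_{n>=0} a_n x^n, so y'(x) = sum_{n>=1} n a_n x^(n-1) and y''(x) = sum_{n>=2} n(n-1) a_n x^(n-2).
Substitute into P(x) y'' + Q(x) y' + R(x) y = 0 with P(x) = 2x^2 + 1, Q(x) = 2x, R(x) = -1, and match powers of x.
Initial conditions: a_0 = 1, a_1 = 1.
Setting the coefficient of each power of x to zero and solving order by order (substituting the coefficients already found):
  x^0: 2 a_2 - a_0 = 0  ->  2 a_2 = a_0 = 1  ->  a_2 = 1/2
  x^1: 6 a_3 + a_1 = 0  ->  6 a_3 = -a_1 = -1  ->  a_3 = -1/6
  x^2: 12 a_4 + 7 a_2 = 0  ->  12 a_4 = -7 a_2 = -7/2  ->  a_4 = -7/24
  x^3: 20 a_5 + 17 a_3 = 0  ->  20 a_5 = -17 a_3 = 17/6  ->  a_5 = 17/120
Truncated series: y(x) = 1 + x + (1/2) x^2 - (1/6) x^3 - (7/24) x^4 + (17/120) x^5 + O(x^6).

a_0 = 1; a_1 = 1; a_2 = 1/2; a_3 = -1/6; a_4 = -7/24; a_5 = 17/120


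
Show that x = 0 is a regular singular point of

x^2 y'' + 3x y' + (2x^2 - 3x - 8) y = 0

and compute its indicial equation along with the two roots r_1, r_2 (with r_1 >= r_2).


Divide by x^2 to reach normal form y'' + P_1(x) y' + P_2(x) y = 0 with P_1(x) = 3/x and P_2(x) = 2 - 3/x - 8/x^2.
x = 0 is a singular point because the y'-coefficient 3/x has a pole at x = 0 and the y-coefficient 2 - 3/x - 8/x^2 has a pole at x = 0.
It is a regular singular point because x P_1(x) = p(x) = 3 and x^2 P_2(x) = q(x) = 2x^2 - 3x - 8 are polynomials, hence analytic at x = 0.
p(0) = 3,  q(0) = -8.
Indicial equation: r(r-1) + p(0) r + q(0) = 0, i.e. r^2 + (p(0) - 1) r + q(0) = 0, i.e. r^2 + 2 r - 8 = 0.
Discriminant: (2)^2 - 4(-8) = 36, so r = (-2 ± 6)/2.
Solving: r_1 = 2, r_2 = -4.

indicial: r^2 + 2 r - 8 = 0; roots r_1 = 2, r_2 = -4


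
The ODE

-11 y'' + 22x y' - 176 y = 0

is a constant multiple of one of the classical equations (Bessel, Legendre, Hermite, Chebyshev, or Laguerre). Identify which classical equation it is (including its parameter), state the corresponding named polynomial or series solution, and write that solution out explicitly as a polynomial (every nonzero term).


All three coefficients share the factor -11; dividing through by -11 gives  y'' - 2x y' + 16 y = 0.
This matches the Hermite equation y'' - 2x y' + 2n y = 0 with 2n = 16, so n = 8; the polynomial solution is H_8(x).
With y = sum_k a_k x^k, matching x^k gives (k+2)(k+1) a_{k+2} = 2(k - n) a_k = 2(k - 8) a_k. The right side vanishes at k = 8, so the series with the parity of 8 terminates at degree 8.
Standard normalization: leading coefficient of H_n is 2^n, so a_8 = 2^8 = 256. Work downward with a_k = (k+1)(k+2) a_{k+2} / (2(k - n)):
  a_6 = (7)(8)(256) / (2(6 - 8)) = 14336/(-4) = -3584
  a_4 = (5)(6)(-3584) / (2(4 - 8)) = -107520/(-8) = 13440
  a_2 = (3)(4)(13440) / (2(2 - 8)) = 161280/(-12) = -13440
  a_0 = (1)(2)(-13440) / (2(0 - 8)) = -26880/(-16) = 1680
Hence H_8(x) = 256 x^8 - 3584 x^6 + 13440 x^4 - 13440 x^2 + 1680.

H_8(x); series = 256 x^8 - 3584 x^6 + 13440 x^4 - 13440 x^2 + 1680


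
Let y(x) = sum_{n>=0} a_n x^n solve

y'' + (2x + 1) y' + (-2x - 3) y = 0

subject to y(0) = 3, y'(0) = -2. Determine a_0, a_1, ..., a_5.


Ansatz: y(x) = sum_{n>=0} a_n x^n, so y'(x) = sum_{n>=1} n a_n x^(n-1) and y''(x) = sum_{n>=2} n(n-1) a_n x^(n-2).
Substitute into P(x) y'' + Q(x) y' + R(x) y = 0 with P(x) = 1, Q(x) = 2x + 1, R(x) = -2x - 3, and match powers of x.
Initial conditions: a_0 = 3, a_1 = -2.
Setting the coefficient of each power of x to zero and solving order by order (substituting the coefficients already found):
  x^0: 2 a_2 + a_1 - 3 a_0 = 0  ->  2 a_2 = -a_1 + 3 a_0 = 11  ->  a_2 = 11/2
  x^1: 6 a_3 + 2 a_2 - a_1 - 2 a_0 = 0  ->  6 a_3 = -2 a_2 + a_1 + 2 a_0 = -7  ->  a_3 = -7/6
  x^2: 12 a_4 + 3 a_3 + a_2 - 2 a_1 = 0  ->  12 a_4 = -3 a_3 - a_2 + 2 a_1 = -6  ->  a_4 = -1/2
  x^3: 20 a_5 + 4 a_4 + 3 a_3 - 2 a_2 = 0  ->  20 a_5 = -4 a_4 - 3 a_3 + 2 a_2 = 33/2  ->  a_5 = 33/40
Truncated series: y(x) = 3 - 2 x + (11/2) x^2 - (7/6) x^3 - (1/2) x^4 + (33/40) x^5 + O(x^6).

a_0 = 3; a_1 = -2; a_2 = 11/2; a_3 = -7/6; a_4 = -1/2; a_5 = 33/40


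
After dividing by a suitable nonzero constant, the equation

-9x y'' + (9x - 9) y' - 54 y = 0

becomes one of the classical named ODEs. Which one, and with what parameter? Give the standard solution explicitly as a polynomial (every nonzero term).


All three coefficients share the factor -9; dividing through by -9 gives  x y'' + (1 - x) y' + 6 y = 0.
This matches the Laguerre equation x y'' + (1 - x) y' + n y = 0 with n = 6; the polynomial solution is L_6(x).
With y = sum_k a_k x^k, matching x^k gives (k+1)k a_{k+1} + (k+1) a_{k+1} - k a_k + n a_k = 0, i.e. (k+1)^2 a_{k+1} = (k - n) a_k = (k - 6) a_k. The right side vanishes at k = 6, so the series terminates at degree 6.
Standard normalization L_n(0) = 1 gives a_0 = 1. Work upward with a_{k+1} = (k - 6) a_k / (k+1)^2:
  a_1 = (0 - 6)(1) / 1^2 = -6/1 = -6
  a_2 = (1 - 6)(-6) / 2^2 = 30/4 = 15/2
  a_3 = (2 - 6)(15/2) / 3^2 = -30/9 = -10/3
  a_4 = (3 - 6)(-10/3) / 4^2 = 10/16 = 5/8
  a_5 = (4 - 6)(5/8) / 5^2 = (-5/4)/25 = -1/20
  a_6 = (5 - 6)(-1/20) / 6^2 = (1/20)/36 = 1/720
Hence L_6(x) = x^6/720 - x^5/20 + 5 x^4/8 - 10 x^3/3 + 15 x^2/2 - 6 x + 1.

L_6(x); series = x^6/720 - x^5/20 + 5 x^4/8 - 10 x^3/3 + 15 x^2/2 - 6 x + 1


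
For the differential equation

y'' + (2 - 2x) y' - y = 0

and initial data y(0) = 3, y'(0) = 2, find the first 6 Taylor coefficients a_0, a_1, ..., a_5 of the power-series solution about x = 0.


Ansatz: y(x) = sum_{n>=0} a_n x^n, so y'(x) = sum_{n>=1} n a_n x^(n-1) and y''(x) = sum_{n>=2} n(n-1) a_n x^(n-2).
Substitute into P(x) y'' + Q(x) y' + R(x) y = 0 with P(x) = 1, Q(x) = 2 - 2x, R(x) = -1, and match powers of x.
Initial conditions: a_0 = 3, a_1 = 2.
Setting the coefficient of each power of x to zero and solving order by order (substituting the coefficients already found):
  x^0: 2 a_2 + 2 a_1 - a_0 = 0  ->  2 a_2 = -2 a_1 + a_0 = -1  ->  a_2 = -1/2
  x^1: 6 a_3 + 4 a_2 - 3 a_1 = 0  ->  6 a_3 = -4 a_2 + 3 a_1 = 8  ->  a_3 = 4/3
  x^2: 12 a_4 + 6 a_3 - 5 a_2 = 0  ->  12 a_4 = -6 a_3 + 5 a_2 = -21/2  ->  a_4 = -7/8
  x^3: 20 a_5 + 8 a_4 - 7 a_3 = 0  ->  20 a_5 = -8 a_4 + 7 a_3 = 49/3  ->  a_5 = 49/60
Truncated series: y(x) = 3 + 2 x - (1/2) x^2 + (4/3) x^3 - (7/8) x^4 + (49/60) x^5 + O(x^6).

a_0 = 3; a_1 = 2; a_2 = -1/2; a_3 = 4/3; a_4 = -7/8; a_5 = 49/60


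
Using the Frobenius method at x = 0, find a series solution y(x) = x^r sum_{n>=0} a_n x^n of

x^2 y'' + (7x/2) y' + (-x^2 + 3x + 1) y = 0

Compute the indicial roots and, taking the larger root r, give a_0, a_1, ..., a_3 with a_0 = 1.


Write in Frobenius form y'' + (p(x)/x) y' + (q(x)/x^2) y = 0:
  p(x) = 7/2,  q(x) = -x^2 + 3x + 1.
Indicial equation: r(r-1) + (7/2) r + (1) = 0 -> roots r_1 = -1/2, r_2 = -2.
Take r = r_1 = -1/2. Let y(x) = x^r sum_{n>=0} a_n x^n with a_0 = 1.
Substitute y = x^r sum a_n x^n and match x^{r+n}. The recurrence is
  D(n) a_n + 3 a_{n-1} - 1 a_{n-2} = 0,  where D(n) = (r+n)(r+n-1) + (7/2)(r+n) + (1).
  a_n = [-3 a_{n-1} + 1 a_{n-2}] / D(n).
Since the indicial polynomial factors as (r - r_1)(r - r_2), D(n) = (r_1 + n - r_1)(r_1 + n - r_2) = n(n + 3/2).
Evaluating step by step (a_0 = 1):
  n = 1: D(1) = 1(1 + 3/2) = 5/2; numerator = -3(1) = -3; a_1 = (-3)/(5/2) = -6/5
  n = 2: D(2) = 2(2 + 3/2) = 7; numerator = -3(-6/5) + 1(1) = 23/5; a_2 = (23/5)/(7) = 23/35
  n = 3: D(3) = 3(3 + 3/2) = 27/2; numerator = -3(23/35) + 1(-6/5) = -111/35; a_3 = (-111/35)/(27/2) = -74/315

r = -1/2; a_0 = 1; a_1 = -6/5; a_2 = 23/35; a_3 = -74/315


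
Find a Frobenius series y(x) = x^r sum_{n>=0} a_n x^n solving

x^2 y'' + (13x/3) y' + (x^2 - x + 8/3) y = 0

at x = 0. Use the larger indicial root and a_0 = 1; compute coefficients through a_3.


Write in Frobenius form y'' + (p(x)/x) y' + (q(x)/x^2) y = 0:
  p(x) = 13/3,  q(x) = x^2 - x + 8/3.
Indicial equation: r(r-1) + (13/3) r + (8/3) = 0 -> roots r_1 = -4/3, r_2 = -2.
Take r = r_1 = -4/3. Let y(x) = x^r sum_{n>=0} a_n x^n with a_0 = 1.
Substitute y = x^r sum a_n x^n and match x^{r+n}. The recurrence is
  D(n) a_n - 1 a_{n-1} + 1 a_{n-2} = 0,  where D(n) = (r+n)(r+n-1) + (13/3)(r+n) + (8/3).
  a_n = [1 a_{n-1} - 1 a_{n-2}] / D(n).
Since the indicial polynomial factors as (r - r_1)(r - r_2), D(n) = (r_1 + n - r_1)(r_1 + n - r_2) = n(n + 2/3).
Evaluating step by step (a_0 = 1):
  n = 1: D(1) = 1(1 + 2/3) = 5/3; numerator = 1(1) = 1; a_1 = (1)/(5/3) = 3/5
  n = 2: D(2) = 2(2 + 2/3) = 16/3; numerator = 1(3/5) - 1(1) = -2/5; a_2 = (-2/5)/(16/3) = -3/40
  n = 3: D(3) = 3(3 + 2/3) = 11; numerator = 1(-3/40) - 1(3/5) = -27/40; a_3 = (-27/40)/(11) = -27/440

r = -4/3; a_0 = 1; a_1 = 3/5; a_2 = -3/40; a_3 = -27/440


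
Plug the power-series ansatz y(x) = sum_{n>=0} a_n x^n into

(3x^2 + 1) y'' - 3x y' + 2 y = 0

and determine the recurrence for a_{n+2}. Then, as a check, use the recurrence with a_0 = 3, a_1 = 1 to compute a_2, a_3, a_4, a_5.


Substitute y = sum_n a_n x^n.
(1 + 3 x^2) y'' contributes (n+2)(n+1) a_{n+2} + 3 n(n-1) a_n at x^n.
-3 x y'(x) contributes -3 n a_n at x^n.
2 y(x) contributes 2 a_n at x^n.
Matching x^n: (n+2)(n+1) a_{n+2} + (3 n(n-1) - 3 n + 2) a_n = 0.
Thus a_{n+2} = (-3 n(n-1) + 3 n - 2) / ((n+1)(n+2)) * a_n.

Check with a_0 = 3, a_1 = 1 (apply the recurrence for n = 0, 1, 2, 3): a_0 = 3, a_1 = 1, a_2 = -3, a_3 = 1/6, a_4 = 1/2, a_5 = -11/120.

a_(n+2) = (-3 n(n-1) + 3 n - 2) / ((n+1)(n+2)) * a_n; check: a_0 = 3, a_1 = 1, a_2 = -3, a_3 = 1/6, a_4 = 1/2, a_5 = -11/120


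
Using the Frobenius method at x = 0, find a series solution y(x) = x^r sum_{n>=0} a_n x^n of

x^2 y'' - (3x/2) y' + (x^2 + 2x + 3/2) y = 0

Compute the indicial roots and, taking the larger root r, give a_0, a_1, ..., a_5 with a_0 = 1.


Write in Frobenius form y'' + (p(x)/x) y' + (q(x)/x^2) y = 0:
  p(x) = -3/2,  q(x) = x^2 + 2x + 3/2.
Indicial equation: r(r-1) + (-3/2) r + (3/2) = 0 -> roots r_1 = 3/2, r_2 = 1.
Take r = r_1 = 3/2. Let y(x) = x^r sum_{n>=0} a_n x^n with a_0 = 1.
Substitute y = x^r sum a_n x^n and match x^{r+n}. The recurrence is
  D(n) a_n + 2 a_{n-1} + 1 a_{n-2} = 0,  where D(n) = (r+n)(r+n-1) + (-3/2)(r+n) + (3/2).
  a_n = [-2 a_{n-1} - 1 a_{n-2}] / D(n).
Since the indicial polynomial factors as (r - r_1)(r - r_2), D(n) = (r_1 + n - r_1)(r_1 + n - r_2) = n(n + 1/2).
Evaluating step by step (a_0 = 1):
  n = 1: D(1) = 1(1 + 1/2) = 3/2; numerator = -2(1) = -2; a_1 = (-2)/(3/2) = -4/3
  n = 2: D(2) = 2(2 + 1/2) = 5; numerator = -2(-4/3) - 1(1) = 5/3; a_2 = (5/3)/(5) = 1/3
  n = 3: D(3) = 3(3 + 1/2) = 21/2; numerator = -2(1/3) - 1(-4/3) = 2/3; a_3 = (2/3)/(21/2) = 4/63
  n = 4: D(4) = 4(4 + 1/2) = 18; numerator = -2(4/63) - 1(1/3) = -29/63; a_4 = (-29/63)/(18) = -29/1134
  n = 5: D(5) = 5(5 + 1/2) = 55/2; numerator = -2(-29/1134) - 1(4/63) = -1/81; a_5 = (-1/81)/(55/2) = -2/4455

r = 3/2; a_0 = 1; a_1 = -4/3; a_2 = 1/3; a_3 = 4/63; a_4 = -29/1134; a_5 = -2/4455


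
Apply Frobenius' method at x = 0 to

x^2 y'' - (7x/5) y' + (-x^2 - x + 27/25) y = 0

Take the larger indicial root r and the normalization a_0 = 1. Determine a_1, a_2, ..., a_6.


Write in Frobenius form y'' + (p(x)/x) y' + (q(x)/x^2) y = 0:
  p(x) = -7/5,  q(x) = -x^2 - x + 27/25.
Indicial equation: r(r-1) + (-7/5) r + (27/25) = 0 -> roots r_1 = 9/5, r_2 = 3/5.
Take r = r_1 = 9/5. Let y(x) = x^r sum_{n>=0} a_n x^n with a_0 = 1.
Substitute y = x^r sum a_n x^n and match x^{r+n}. The recurrence is
  D(n) a_n - 1 a_{n-1} - 1 a_{n-2} = 0,  where D(n) = (r+n)(r+n-1) + (-7/5)(r+n) + (27/25).
  a_n = [1 a_{n-1} + 1 a_{n-2}] / D(n).
Since the indicial polynomial factors as (r - r_1)(r - r_2), D(n) = (r_1 + n - r_1)(r_1 + n - r_2) = n(n + 6/5).
Evaluating step by step (a_0 = 1):
  n = 1: D(1) = 1(1 + 6/5) = 11/5; numerator = 1(1) = 1; a_1 = (1)/(11/5) = 5/11
  n = 2: D(2) = 2(2 + 6/5) = 32/5; numerator = 1(5/11) + 1(1) = 16/11; a_2 = (16/11)/(32/5) = 5/22
  n = 3: D(3) = 3(3 + 6/5) = 63/5; numerator = 1(5/22) + 1(5/11) = 15/22; a_3 = (15/22)/(63/5) = 25/462
  n = 4: D(4) = 4(4 + 6/5) = 104/5; numerator = 1(25/462) + 1(5/22) = 65/231; a_4 = (65/231)/(104/5) = 25/1848
  n = 5: D(5) = 5(5 + 6/5) = 31; numerator = 1(25/1848) + 1(25/462) = 125/1848; a_5 = (125/1848)/(31) = 125/57288
  n = 6: D(6) = 6(6 + 6/5) = 216/5; numerator = 1(125/57288) + 1(25/1848) = 75/4774; a_6 = (75/4774)/(216/5) = 125/343728

r = 9/5; a_0 = 1; a_1 = 5/11; a_2 = 5/22; a_3 = 25/462; a_4 = 25/1848; a_5 = 125/57288; a_6 = 125/343728


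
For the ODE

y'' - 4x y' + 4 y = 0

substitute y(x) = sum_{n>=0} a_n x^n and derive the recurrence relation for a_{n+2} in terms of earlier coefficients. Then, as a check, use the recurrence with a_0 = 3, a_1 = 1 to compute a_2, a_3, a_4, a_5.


Substitute y = sum_n a_n x^n.
y''(x) has coefficient (n+2)(n+1) a_{n+2} at x^n;
-4 x y'(x) has coefficient -4 n a_n at x^n (shift);
4 y(x) has coefficient 4 a_n at x^n.
Matching x^n: (n+2)(n+1) a_{n+2} + (-4n + 4) a_n = 0.
Thus a_{n+2} = (4n - 4) / ((n+1)(n+2)) * a_n.

Check with a_0 = 3, a_1 = 1 (apply the recurrence for n = 0, 1, 2, 3): a_0 = 3, a_1 = 1, a_2 = -6, a_3 = 0, a_4 = -2, a_5 = 0.

a_(n+2) = (4n - 4) / ((n+1)(n+2)) * a_n; check: a_0 = 3, a_1 = 1, a_2 = -6, a_3 = 0, a_4 = -2, a_5 = 0


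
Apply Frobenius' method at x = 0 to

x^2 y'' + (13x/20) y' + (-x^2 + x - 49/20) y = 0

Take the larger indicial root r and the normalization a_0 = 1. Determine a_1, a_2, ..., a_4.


Write in Frobenius form y'' + (p(x)/x) y' + (q(x)/x^2) y = 0:
  p(x) = 13/20,  q(x) = -x^2 + x - 49/20.
Indicial equation: r(r-1) + (13/20) r + (-49/20) = 0 -> roots r_1 = 7/4, r_2 = -7/5.
Take r = r_1 = 7/4. Let y(x) = x^r sum_{n>=0} a_n x^n with a_0 = 1.
Substitute y = x^r sum a_n x^n and match x^{r+n}. The recurrence is
  D(n) a_n + 1 a_{n-1} - 1 a_{n-2} = 0,  where D(n) = (r+n)(r+n-1) + (13/20)(r+n) + (-49/20).
  a_n = [-1 a_{n-1} + 1 a_{n-2}] / D(n).
Since the indicial polynomial factors as (r - r_1)(r - r_2), D(n) = (r_1 + n - r_1)(r_1 + n - r_2) = n(n + 63/20).
Evaluating step by step (a_0 = 1):
  n = 1: D(1) = 1(1 + 63/20) = 83/20; numerator = -1(1) = -1; a_1 = (-1)/(83/20) = -20/83
  n = 2: D(2) = 2(2 + 63/20) = 103/10; numerator = -1(-20/83) + 1(1) = 103/83; a_2 = (103/83)/(103/10) = 10/83
  n = 3: D(3) = 3(3 + 63/20) = 369/20; numerator = -1(10/83) + 1(-20/83) = -30/83; a_3 = (-30/83)/(369/20) = -200/10209
  n = 4: D(4) = 4(4 + 63/20) = 143/5; numerator = -1(-200/10209) + 1(10/83) = 1430/10209; a_4 = (1430/10209)/(143/5) = 50/10209

r = 7/4; a_0 = 1; a_1 = -20/83; a_2 = 10/83; a_3 = -200/10209; a_4 = 50/10209


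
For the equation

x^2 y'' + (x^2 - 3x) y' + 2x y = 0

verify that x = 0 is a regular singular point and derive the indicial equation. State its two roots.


Divide by x^2 to reach normal form y'' + P_1(x) y' + P_2(x) y = 0 with P_1(x) = 1 - 3/x and P_2(x) = 2/x.
x = 0 is a singular point because the y'-coefficient 1 - 3/x has a pole at x = 0 and the y-coefficient 2/x has a pole at x = 0.
It is a regular singular point because x P_1(x) = p(x) = x - 3 and x^2 P_2(x) = q(x) = 2x are polynomials, hence analytic at x = 0.
p(0) = -3,  q(0) = 0.
Indicial equation: r(r-1) + p(0) r + q(0) = 0, i.e. r^2 + (p(0) - 1) r + q(0) = 0, i.e. r^2 - 4 r = 0.
Discriminant: (-4)^2 - 4(0) = 16, so r = (4 ± 4)/2.
Solving: r_1 = 4, r_2 = 0.

indicial: r^2 - 4 r = 0; roots r_1 = 4, r_2 = 0


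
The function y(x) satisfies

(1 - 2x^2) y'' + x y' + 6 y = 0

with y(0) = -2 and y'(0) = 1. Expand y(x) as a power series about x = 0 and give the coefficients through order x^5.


Ansatz: y(x) = sum_{n>=0} a_n x^n, so y'(x) = sum_{n>=1} n a_n x^(n-1) and y''(x) = sum_{n>=2} n(n-1) a_n x^(n-2).
Substitute into P(x) y'' + Q(x) y' + R(x) y = 0 with P(x) = 1 - 2x^2, Q(x) = x, R(x) = 6, and match powers of x.
Initial conditions: a_0 = -2, a_1 = 1.
Setting the coefficient of each power of x to zero and solving order by order (substituting the coefficients already found):
  x^0: 2 a_2 + 6 a_0 = 0  ->  2 a_2 = -6 a_0 = 12  ->  a_2 = 6
  x^1: 6 a_3 + 7 a_1 = 0  ->  6 a_3 = -7 a_1 = -7  ->  a_3 = -7/6
  x^2: 12 a_4 + 4 a_2 = 0  ->  12 a_4 = -4 a_2 = -24  ->  a_4 = -2
  x^3: 20 a_5 - 3 a_3 = 0  ->  20 a_5 = 3 a_3 = -7/2  ->  a_5 = -7/40
Truncated series: y(x) = -2 + x + 6 x^2 - (7/6) x^3 - 2 x^4 - (7/40) x^5 + O(x^6).

a_0 = -2; a_1 = 1; a_2 = 6; a_3 = -7/6; a_4 = -2; a_5 = -7/40


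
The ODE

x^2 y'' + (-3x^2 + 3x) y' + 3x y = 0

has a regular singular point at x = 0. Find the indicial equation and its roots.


Divide by x^2 to reach normal form y'' + P_1(x) y' + P_2(x) y = 0 with P_1(x) = -3 + 3/x and P_2(x) = 3/x.
x = 0 is a singular point because the y'-coefficient -3 + 3/x has a pole at x = 0 and the y-coefficient 3/x has a pole at x = 0.
It is a regular singular point because x P_1(x) = p(x) = 3 - 3x and x^2 P_2(x) = q(x) = 3x are polynomials, hence analytic at x = 0.
p(0) = 3,  q(0) = 0.
Indicial equation: r(r-1) + p(0) r + q(0) = 0, i.e. r^2 + (p(0) - 1) r + q(0) = 0, i.e. r^2 + 2 r = 0.
Discriminant: (2)^2 - 4(0) = 4, so r = (-2 ± 2)/2.
Solving: r_1 = 0, r_2 = -2.

indicial: r^2 + 2 r = 0; roots r_1 = 0, r_2 = -2


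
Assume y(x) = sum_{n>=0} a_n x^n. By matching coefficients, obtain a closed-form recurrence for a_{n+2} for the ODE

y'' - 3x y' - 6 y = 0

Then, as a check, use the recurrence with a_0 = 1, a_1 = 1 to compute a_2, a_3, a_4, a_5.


Substitute y = sum_n a_n x^n.
y''(x) has coefficient (n+2)(n+1) a_{n+2} at x^n;
-3 x y'(x) has coefficient -3 n a_n at x^n (shift);
-6 y(x) has coefficient -6 a_n at x^n.
Matching x^n: (n+2)(n+1) a_{n+2} + (-3n - 6) a_n = 0.
Thus a_{n+2} = (3n + 6) / ((n+1)(n+2)) * a_n.

Check with a_0 = 1, a_1 = 1 (apply the recurrence for n = 0, 1, 2, 3): a_0 = 1, a_1 = 1, a_2 = 3, a_3 = 3/2, a_4 = 3, a_5 = 9/8.

a_(n+2) = (3n + 6) / ((n+1)(n+2)) * a_n; check: a_0 = 1, a_1 = 1, a_2 = 3, a_3 = 3/2, a_4 = 3, a_5 = 9/8


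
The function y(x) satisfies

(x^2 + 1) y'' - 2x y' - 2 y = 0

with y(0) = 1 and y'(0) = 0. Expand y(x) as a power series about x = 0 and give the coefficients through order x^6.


Ansatz: y(x) = sum_{n>=0} a_n x^n, so y'(x) = sum_{n>=1} n a_n x^(n-1) and y''(x) = sum_{n>=2} n(n-1) a_n x^(n-2).
Substitute into P(x) y'' + Q(x) y' + R(x) y = 0 with P(x) = x^2 + 1, Q(x) = -2x, R(x) = -2, and match powers of x.
Initial conditions: a_0 = 1, a_1 = 0.
Setting the coefficient of each power of x to zero and solving order by order (substituting the coefficients already found):
  x^0: 2 a_2 - 2 a_0 = 0  ->  2 a_2 = 2 a_0 = 2  ->  a_2 = 1
  x^1: 6 a_3 - 4 a_1 = 0  ->  6 a_3 = 4 a_1 = 0  ->  a_3 = 0
  x^2: 12 a_4 - 4 a_2 = 0  ->  12 a_4 = 4 a_2 = 4  ->  a_4 = 1/3
  x^3: 20 a_5 - 2 a_3 = 0  ->  20 a_5 = 2 a_3 = 0  ->  a_5 = 0
  x^4: 30 a_6 + 2 a_4 = 0  ->  30 a_6 = -2 a_4 = -2/3  ->  a_6 = -1/45
Truncated series: y(x) = 1 + x^2 + (1/3) x^4 - (1/45) x^6 + O(x^7).

a_0 = 1; a_1 = 0; a_2 = 1; a_3 = 0; a_4 = 1/3; a_5 = 0; a_6 = -1/45


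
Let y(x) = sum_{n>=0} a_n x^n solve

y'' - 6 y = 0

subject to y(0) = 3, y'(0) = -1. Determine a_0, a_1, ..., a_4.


Ansatz: y(x) = sum_{n>=0} a_n x^n, so y'(x) = sum_{n>=1} n a_n x^(n-1) and y''(x) = sum_{n>=2} n(n-1) a_n x^(n-2).
Substitute into P(x) y'' + Q(x) y' + R(x) y = 0 with P(x) = 1, Q(x) = 0, R(x) = -6, and match powers of x.
Initial conditions: a_0 = 3, a_1 = -1.
Setting the coefficient of each power of x to zero and solving order by order (substituting the coefficients already found):
  x^0: 2 a_2 - 6 a_0 = 0  ->  2 a_2 = 6 a_0 = 18  ->  a_2 = 9
  x^1: 6 a_3 - 6 a_1 = 0  ->  6 a_3 = 6 a_1 = -6  ->  a_3 = -1
  x^2: 12 a_4 - 6 a_2 = 0  ->  12 a_4 = 6 a_2 = 54  ->  a_4 = 9/2
Truncated series: y(x) = 3 - x + 9 x^2 - x^3 + (9/2) x^4 + O(x^5).

a_0 = 3; a_1 = -1; a_2 = 9; a_3 = -1; a_4 = 9/2


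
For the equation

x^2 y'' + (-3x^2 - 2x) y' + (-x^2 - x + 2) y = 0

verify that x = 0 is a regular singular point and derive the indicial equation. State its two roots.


Divide by x^2 to reach normal form y'' + P_1(x) y' + P_2(x) y = 0 with P_1(x) = -3 - 2/x and P_2(x) = -1 - 1/x + 2/x^2.
x = 0 is a singular point because the y'-coefficient -3 - 2/x has a pole at x = 0 and the y-coefficient -1 - 1/x + 2/x^2 has a pole at x = 0.
It is a regular singular point because x P_1(x) = p(x) = -3x - 2 and x^2 P_2(x) = q(x) = -x^2 - x + 2 are polynomials, hence analytic at x = 0.
p(0) = -2,  q(0) = 2.
Indicial equation: r(r-1) + p(0) r + q(0) = 0, i.e. r^2 + (p(0) - 1) r + q(0) = 0, i.e. r^2 - 3 r + 2 = 0.
Discriminant: (-3)^2 - 4(2) = 1, so r = (3 ± 1)/2.
Solving: r_1 = 2, r_2 = 1.

indicial: r^2 - 3 r + 2 = 0; roots r_1 = 2, r_2 = 1


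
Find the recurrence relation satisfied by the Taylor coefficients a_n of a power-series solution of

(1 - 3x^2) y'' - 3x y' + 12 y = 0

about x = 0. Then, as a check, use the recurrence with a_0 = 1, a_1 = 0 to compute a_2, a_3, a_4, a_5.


Substitute y = sum_n a_n x^n.
(1 - 3 x^2) y'' contributes (n+2)(n+1) a_{n+2} - 3 n(n-1) a_n at x^n.
-3 x y'(x) contributes -3 n a_n at x^n.
12 y(x) contributes 12 a_n at x^n.
Matching x^n: (n+2)(n+1) a_{n+2} + (-3 n(n-1) - 3 n + 12) a_n = 0.
Thus a_{n+2} = (3 n(n-1) + 3 n - 12) / ((n+1)(n+2)) * a_n.

Check with a_0 = 1, a_1 = 0 (apply the recurrence for n = 0, 1, 2, 3): a_0 = 1, a_1 = 0, a_2 = -6, a_3 = 0, a_4 = 0, a_5 = 0.

a_(n+2) = (3 n(n-1) + 3 n - 12) / ((n+1)(n+2)) * a_n; check: a_0 = 1, a_1 = 0, a_2 = -6, a_3 = 0, a_4 = 0, a_5 = 0


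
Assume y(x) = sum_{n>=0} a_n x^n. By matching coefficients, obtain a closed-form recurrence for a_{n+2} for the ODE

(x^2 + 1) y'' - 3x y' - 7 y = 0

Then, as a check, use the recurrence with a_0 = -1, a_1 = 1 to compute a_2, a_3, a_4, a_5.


Substitute y = sum_n a_n x^n.
(1 + 1 x^2) y'' contributes (n+2)(n+1) a_{n+2} + n(n-1) a_n at x^n.
-3 x y'(x) contributes -3 n a_n at x^n.
-7 y(x) contributes -7 a_n at x^n.
Matching x^n: (n+2)(n+1) a_{n+2} + (n(n-1) - 3 n - 7) a_n = 0.
Thus a_{n+2} = (-n(n-1) + 3 n + 7) / ((n+1)(n+2)) * a_n.

Check with a_0 = -1, a_1 = 1 (apply the recurrence for n = 0, 1, 2, 3): a_0 = -1, a_1 = 1, a_2 = -7/2, a_3 = 5/3, a_4 = -77/24, a_5 = 5/6.

a_(n+2) = (-n(n-1) + 3 n + 7) / ((n+1)(n+2)) * a_n; check: a_0 = -1, a_1 = 1, a_2 = -7/2, a_3 = 5/3, a_4 = -77/24, a_5 = 5/6


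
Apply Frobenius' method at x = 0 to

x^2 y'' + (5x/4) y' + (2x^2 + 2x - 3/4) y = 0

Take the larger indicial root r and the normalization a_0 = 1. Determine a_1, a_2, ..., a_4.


Write in Frobenius form y'' + (p(x)/x) y' + (q(x)/x^2) y = 0:
  p(x) = 5/4,  q(x) = 2x^2 + 2x - 3/4.
Indicial equation: r(r-1) + (5/4) r + (-3/4) = 0 -> roots r_1 = 3/4, r_2 = -1.
Take r = r_1 = 3/4. Let y(x) = x^r sum_{n>=0} a_n x^n with a_0 = 1.
Substitute y = x^r sum a_n x^n and match x^{r+n}. The recurrence is
  D(n) a_n + 2 a_{n-1} + 2 a_{n-2} = 0,  where D(n) = (r+n)(r+n-1) + (5/4)(r+n) + (-3/4).
  a_n = [-2 a_{n-1} - 2 a_{n-2}] / D(n).
Since the indicial polynomial factors as (r - r_1)(r - r_2), D(n) = (r_1 + n - r_1)(r_1 + n - r_2) = n(n + 7/4).
Evaluating step by step (a_0 = 1):
  n = 1: D(1) = 1(1 + 7/4) = 11/4; numerator = -2(1) = -2; a_1 = (-2)/(11/4) = -8/11
  n = 2: D(2) = 2(2 + 7/4) = 15/2; numerator = -2(-8/11) - 2(1) = -6/11; a_2 = (-6/11)/(15/2) = -4/55
  n = 3: D(3) = 3(3 + 7/4) = 57/4; numerator = -2(-4/55) - 2(-8/11) = 8/5; a_3 = (8/5)/(57/4) = 32/285
  n = 4: D(4) = 4(4 + 7/4) = 23; numerator = -2(32/285) - 2(-4/55) = -248/3135; a_4 = (-248/3135)/(23) = -248/72105

r = 3/4; a_0 = 1; a_1 = -8/11; a_2 = -4/55; a_3 = 32/285; a_4 = -248/72105


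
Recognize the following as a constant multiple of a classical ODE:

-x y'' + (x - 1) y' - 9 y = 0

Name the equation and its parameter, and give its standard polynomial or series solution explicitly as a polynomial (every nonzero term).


All three coefficients share the factor -1; dividing through by -1 gives  x y'' + (1 - x) y' + 9 y = 0.
This matches the Laguerre equation x y'' + (1 - x) y' + n y = 0 with n = 9; the polynomial solution is L_9(x).
With y = sum_k a_k x^k, matching x^k gives (k+1)k a_{k+1} + (k+1) a_{k+1} - k a_k + n a_k = 0, i.e. (k+1)^2 a_{k+1} = (k - n) a_k = (k - 9) a_k. The right side vanishes at k = 9, so the series terminates at degree 9.
Standard normalization L_n(0) = 1 gives a_0 = 1. Work upward with a_{k+1} = (k - 9) a_k / (k+1)^2:
  a_1 = (0 - 9)(1) / 1^2 = -9/1 = -9
  a_2 = (1 - 9)(-9) / 2^2 = 72/4 = 18
  a_3 = (2 - 9)(18) / 3^2 = -126/9 = -14
  a_4 = (3 - 9)(-14) / 4^2 = 84/16 = 21/4
  a_5 = (4 - 9)(21/4) / 5^2 = (-105/4)/25 = -21/20
  a_6 = (5 - 9)(-21/20) / 6^2 = (21/5)/36 = 7/60
  a_7 = (6 - 9)(7/60) / 7^2 = (-7/20)/49 = -1/140
  a_8 = (7 - 9)(-1/140) / 8^2 = (1/70)/64 = 1/4480
  a_9 = (8 - 9)(1/4480) / 9^2 = (-1/4480)/81 = -1/362880
Hence L_9(x) = -x^9/362880 + x^8/4480 - x^7/140 + 7 x^6/60 - 21 x^5/20 + 21 x^4/4 - 14 x^3 + 18 x^2 - 9 x + 1.

L_9(x); series = -x^9/362880 + x^8/4480 - x^7/140 + 7 x^6/60 - 21 x^5/20 + 21 x^4/4 - 14 x^3 + 18 x^2 - 9 x + 1


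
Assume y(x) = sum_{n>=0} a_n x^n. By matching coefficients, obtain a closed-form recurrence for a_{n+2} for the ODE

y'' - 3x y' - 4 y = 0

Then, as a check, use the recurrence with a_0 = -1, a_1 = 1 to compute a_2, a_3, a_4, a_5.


Substitute y = sum_n a_n x^n.
y''(x) has coefficient (n+2)(n+1) a_{n+2} at x^n;
-3 x y'(x) has coefficient -3 n a_n at x^n (shift);
-4 y(x) has coefficient -4 a_n at x^n.
Matching x^n: (n+2)(n+1) a_{n+2} + (-3n - 4) a_n = 0.
Thus a_{n+2} = (3n + 4) / ((n+1)(n+2)) * a_n.

Check with a_0 = -1, a_1 = 1 (apply the recurrence for n = 0, 1, 2, 3): a_0 = -1, a_1 = 1, a_2 = -2, a_3 = 7/6, a_4 = -5/3, a_5 = 91/120.

a_(n+2) = (3n + 4) / ((n+1)(n+2)) * a_n; check: a_0 = -1, a_1 = 1, a_2 = -2, a_3 = 7/6, a_4 = -5/3, a_5 = 91/120


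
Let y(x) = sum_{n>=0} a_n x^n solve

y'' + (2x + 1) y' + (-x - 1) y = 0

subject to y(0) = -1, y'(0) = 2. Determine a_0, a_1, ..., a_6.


Ansatz: y(x) = sum_{n>=0} a_n x^n, so y'(x) = sum_{n>=1} n a_n x^(n-1) and y''(x) = sum_{n>=2} n(n-1) a_n x^(n-2).
Substitute into P(x) y'' + Q(x) y' + R(x) y = 0 with P(x) = 1, Q(x) = 2x + 1, R(x) = -x - 1, and match powers of x.
Initial conditions: a_0 = -1, a_1 = 2.
Setting the coefficient of each power of x to zero and solving order by order (substituting the coefficients already found):
  x^0: 2 a_2 + a_1 - a_0 = 0  ->  2 a_2 = -a_1 + a_0 = -3  ->  a_2 = -3/2
  x^1: 6 a_3 + 2 a_2 + a_1 - a_0 = 0  ->  6 a_3 = -2 a_2 - a_1 + a_0 = 0  ->  a_3 = 0
  x^2: 12 a_4 + 3 a_3 + 3 a_2 - a_1 = 0  ->  12 a_4 = -3 a_3 - 3 a_2 + a_1 = 13/2  ->  a_4 = 13/24
  x^3: 20 a_5 + 4 a_4 + 5 a_3 - a_2 = 0  ->  20 a_5 = -4 a_4 - 5 a_3 + a_2 = -11/3  ->  a_5 = -11/60
  x^4: 30 a_6 + 5 a_5 + 7 a_4 - a_3 = 0  ->  30 a_6 = -5 a_5 - 7 a_4 + a_3 = -23/8  ->  a_6 = -23/240
Truncated series: y(x) = -1 + 2 x - (3/2) x^2 + (13/24) x^4 - (11/60) x^5 - (23/240) x^6 + O(x^7).

a_0 = -1; a_1 = 2; a_2 = -3/2; a_3 = 0; a_4 = 13/24; a_5 = -11/60; a_6 = -23/240


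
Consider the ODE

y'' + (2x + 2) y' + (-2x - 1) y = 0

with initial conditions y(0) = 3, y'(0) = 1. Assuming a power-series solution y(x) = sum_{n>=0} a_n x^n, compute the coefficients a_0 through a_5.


Ansatz: y(x) = sum_{n>=0} a_n x^n, so y'(x) = sum_{n>=1} n a_n x^(n-1) and y''(x) = sum_{n>=2} n(n-1) a_n x^(n-2).
Substitute into P(x) y'' + Q(x) y' + R(x) y = 0 with P(x) = 1, Q(x) = 2x + 2, R(x) = -2x - 1, and match powers of x.
Initial conditions: a_0 = 3, a_1 = 1.
Setting the coefficient of each power of x to zero and solving order by order (substituting the coefficients already found):
  x^0: 2 a_2 + 2 a_1 - a_0 = 0  ->  2 a_2 = -2 a_1 + a_0 = 1  ->  a_2 = 1/2
  x^1: 6 a_3 + 4 a_2 + a_1 - 2 a_0 = 0  ->  6 a_3 = -4 a_2 - a_1 + 2 a_0 = 3  ->  a_3 = 1/2
  x^2: 12 a_4 + 6 a_3 + 3 a_2 - 2 a_1 = 0  ->  12 a_4 = -6 a_3 - 3 a_2 + 2 a_1 = -5/2  ->  a_4 = -5/24
  x^3: 20 a_5 + 8 a_4 + 5 a_3 - 2 a_2 = 0  ->  20 a_5 = -8 a_4 - 5 a_3 + 2 a_2 = 1/6  ->  a_5 = 1/120
Truncated series: y(x) = 3 + x + (1/2) x^2 + (1/2) x^3 - (5/24) x^4 + (1/120) x^5 + O(x^6).

a_0 = 3; a_1 = 1; a_2 = 1/2; a_3 = 1/2; a_4 = -5/24; a_5 = 1/120


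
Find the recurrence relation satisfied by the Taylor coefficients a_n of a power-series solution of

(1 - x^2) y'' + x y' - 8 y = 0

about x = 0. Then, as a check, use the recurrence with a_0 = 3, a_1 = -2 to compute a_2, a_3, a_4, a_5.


Substitute y = sum_n a_n x^n.
(1 - 1 x^2) y'' contributes (n+2)(n+1) a_{n+2} - n(n-1) a_n at x^n.
x y'(x) contributes n a_n at x^n.
-8 y(x) contributes -8 a_n at x^n.
Matching x^n: (n+2)(n+1) a_{n+2} + (-n(n-1) + n - 8) a_n = 0.
Thus a_{n+2} = (n(n-1) - n + 8) / ((n+1)(n+2)) * a_n.

Check with a_0 = 3, a_1 = -2 (apply the recurrence for n = 0, 1, 2, 3): a_0 = 3, a_1 = -2, a_2 = 12, a_3 = -7/3, a_4 = 8, a_5 = -77/60.

a_(n+2) = (n(n-1) - n + 8) / ((n+1)(n+2)) * a_n; check: a_0 = 3, a_1 = -2, a_2 = 12, a_3 = -7/3, a_4 = 8, a_5 = -77/60


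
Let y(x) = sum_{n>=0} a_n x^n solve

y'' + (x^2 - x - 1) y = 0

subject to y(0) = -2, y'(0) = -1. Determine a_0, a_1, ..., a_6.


Ansatz: y(x) = sum_{n>=0} a_n x^n, so y'(x) = sum_{n>=1} n a_n x^(n-1) and y''(x) = sum_{n>=2} n(n-1) a_n x^(n-2).
Substitute into P(x) y'' + Q(x) y' + R(x) y = 0 with P(x) = 1, Q(x) = 0, R(x) = x^2 - x - 1, and match powers of x.
Initial conditions: a_0 = -2, a_1 = -1.
Setting the coefficient of each power of x to zero and solving order by order (substituting the coefficients already found):
  x^0: 2 a_2 - a_0 = 0  ->  2 a_2 = a_0 = -2  ->  a_2 = -1
  x^1: 6 a_3 - a_1 - a_0 = 0  ->  6 a_3 = a_1 + a_0 = -3  ->  a_3 = -1/2
  x^2: 12 a_4 - a_2 - a_1 + a_0 = 0  ->  12 a_4 = a_2 + a_1 - a_0 = 0  ->  a_4 = 0
  x^3: 20 a_5 - a_3 - a_2 + a_1 = 0  ->  20 a_5 = a_3 + a_2 - a_1 = -1/2  ->  a_5 = -1/40
  x^4: 30 a_6 - a_4 - a_3 + a_2 = 0  ->  30 a_6 = a_4 + a_3 - a_2 = 1/2  ->  a_6 = 1/60
Truncated series: y(x) = -2 - x - x^2 - (1/2) x^3 - (1/40) x^5 + (1/60) x^6 + O(x^7).

a_0 = -2; a_1 = -1; a_2 = -1; a_3 = -1/2; a_4 = 0; a_5 = -1/40; a_6 = 1/60


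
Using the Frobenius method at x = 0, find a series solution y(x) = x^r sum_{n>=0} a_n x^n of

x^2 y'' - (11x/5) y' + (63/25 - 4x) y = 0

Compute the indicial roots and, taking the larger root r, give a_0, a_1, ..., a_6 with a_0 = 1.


Write in Frobenius form y'' + (p(x)/x) y' + (q(x)/x^2) y = 0:
  p(x) = -11/5,  q(x) = 63/25 - 4x.
Indicial equation: r(r-1) + (-11/5) r + (63/25) = 0 -> roots r_1 = 9/5, r_2 = 7/5.
Take r = r_1 = 9/5. Let y(x) = x^r sum_{n>=0} a_n x^n with a_0 = 1.
Substitute y = x^r sum a_n x^n and match x^{r+n}. The recurrence is
  D(n) a_n - 4 a_{n-1} = 0,  where D(n) = (r+n)(r+n-1) + (-11/5)(r+n) + (63/25).
  a_n = 4 / D(n) * a_{n-1}.
Since the indicial polynomial factors as (r - r_1)(r - r_2), D(n) = (r_1 + n - r_1)(r_1 + n - r_2) = n(n + 2/5).
Evaluating step by step (a_0 = 1):
  n = 1: D(1) = 1(1 + 2/5) = 7/5; numerator = 4(1) = 4; a_1 = (4)/(7/5) = 20/7
  n = 2: D(2) = 2(2 + 2/5) = 24/5; numerator = 4(20/7) = 80/7; a_2 = (80/7)/(24/5) = 50/21
  n = 3: D(3) = 3(3 + 2/5) = 51/5; numerator = 4(50/21) = 200/21; a_3 = (200/21)/(51/5) = 1000/1071
  n = 4: D(4) = 4(4 + 2/5) = 88/5; numerator = 4(1000/1071) = 4000/1071; a_4 = (4000/1071)/(88/5) = 2500/11781
  n = 5: D(5) = 5(5 + 2/5) = 27; numerator = 4(2500/11781) = 10000/11781; a_5 = (10000/11781)/(27) = 10000/318087
  n = 6: D(6) = 6(6 + 2/5) = 192/5; numerator = 4(10000/318087) = 40000/318087; a_6 = (40000/318087)/(192/5) = 3125/954261

r = 9/5; a_0 = 1; a_1 = 20/7; a_2 = 50/21; a_3 = 1000/1071; a_4 = 2500/11781; a_5 = 10000/318087; a_6 = 3125/954261


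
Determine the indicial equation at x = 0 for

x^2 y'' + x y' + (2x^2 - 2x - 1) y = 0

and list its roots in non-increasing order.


Divide by x^2 to reach normal form y'' + P_1(x) y' + P_2(x) y = 0 with P_1(x) = 1/x and P_2(x) = 2 - 2/x - 1/x^2.
x = 0 is a singular point because the y'-coefficient 1/x has a pole at x = 0 and the y-coefficient 2 - 2/x - 1/x^2 has a pole at x = 0.
It is a regular singular point because x P_1(x) = p(x) = 1 and x^2 P_2(x) = q(x) = 2x^2 - 2x - 1 are polynomials, hence analytic at x = 0.
p(0) = 1,  q(0) = -1.
Indicial equation: r(r-1) + p(0) r + q(0) = 0, i.e. r^2 + (p(0) - 1) r + q(0) = 0, i.e. r^2 - 1 = 0.
Discriminant: (0)^2 - 4(-1) = 4, so r = (0 ± 2)/2.
Solving: r_1 = 1, r_2 = -1.

indicial: r^2 - 1 = 0; roots r_1 = 1, r_2 = -1


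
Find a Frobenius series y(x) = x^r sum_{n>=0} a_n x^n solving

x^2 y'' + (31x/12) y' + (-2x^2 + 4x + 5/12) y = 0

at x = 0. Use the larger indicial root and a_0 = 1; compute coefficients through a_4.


Write in Frobenius form y'' + (p(x)/x) y' + (q(x)/x^2) y = 0:
  p(x) = 31/12,  q(x) = -2x^2 + 4x + 5/12.
Indicial equation: r(r-1) + (31/12) r + (5/12) = 0 -> roots r_1 = -1/3, r_2 = -5/4.
Take r = r_1 = -1/3. Let y(x) = x^r sum_{n>=0} a_n x^n with a_0 = 1.
Substitute y = x^r sum a_n x^n and match x^{r+n}. The recurrence is
  D(n) a_n + 4 a_{n-1} - 2 a_{n-2} = 0,  where D(n) = (r+n)(r+n-1) + (31/12)(r+n) + (5/12).
  a_n = [-4 a_{n-1} + 2 a_{n-2}] / D(n).
Since the indicial polynomial factors as (r - r_1)(r - r_2), D(n) = (r_1 + n - r_1)(r_1 + n - r_2) = n(n + 11/12).
Evaluating step by step (a_0 = 1):
  n = 1: D(1) = 1(1 + 11/12) = 23/12; numerator = -4(1) = -4; a_1 = (-4)/(23/12) = -48/23
  n = 2: D(2) = 2(2 + 11/12) = 35/6; numerator = -4(-48/23) + 2(1) = 238/23; a_2 = (238/23)/(35/6) = 204/115
  n = 3: D(3) = 3(3 + 11/12) = 47/4; numerator = -4(204/115) + 2(-48/23) = -1296/115; a_3 = (-1296/115)/(47/4) = -5184/5405
  n = 4: D(4) = 4(4 + 11/12) = 59/3; numerator = -4(-5184/5405) + 2(204/115) = 39912/5405; a_4 = (39912/5405)/(59/3) = 119736/318895

r = -1/3; a_0 = 1; a_1 = -48/23; a_2 = 204/115; a_3 = -5184/5405; a_4 = 119736/318895


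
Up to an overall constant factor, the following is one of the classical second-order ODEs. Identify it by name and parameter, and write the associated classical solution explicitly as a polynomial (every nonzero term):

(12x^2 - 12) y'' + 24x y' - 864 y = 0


All three coefficients share the factor -12; dividing through by -12 gives  (1 - x^2) y'' - 2x y' + 72 y = 0.
This matches the Legendre equation (1 - x^2) y'' - 2x y' + n(n+1) y = 0 (note the -2x y' term) with n(n+1) = 72, so n = 8; the polynomial solution is P_8(x).
With y = sum_k a_k x^k, matching x^k gives (k+2)(k+1) a_{k+2} = [k(k+1) - n(n+1)] a_k = (k - 8)(k + 9) a_k. The right side vanishes at k = 8, so the series with the parity of 8 terminates at degree 8.
Standard normalization (P_n(1) = 1): leading coefficient (2n)!/(2^n (n!)^2) = 20922789888000/(256*1625702400) = 6435/128, so a_8 = 6435/128. Work downward with a_k = (k+1)(k+2) a_{k+2} / ((k - 8)(k + 9)):
  a_6 = (7)(8)(6435/128) / ((6 - 8)(6 + 9)) = (45045/16)/(-30) = -3003/32
  a_4 = (5)(6)(-3003/32) / ((4 - 8)(4 + 9)) = (-45045/16)/(-52) = 3465/64
  a_2 = (3)(4)(3465/64) / ((2 - 8)(2 + 9)) = (10395/16)/(-66) = -315/32
  a_0 = (1)(2)(-315/32) / ((0 - 8)(0 + 9)) = (-315/16)/(-72) = 35/128
Hence P_8(x) = 6435 x^8/128 - 3003 x^6/32 + 3465 x^4/64 - 315 x^2/32 + 35/128.

P_8(x); series = 6435 x^8/128 - 3003 x^6/32 + 3465 x^4/64 - 315 x^2/32 + 35/128


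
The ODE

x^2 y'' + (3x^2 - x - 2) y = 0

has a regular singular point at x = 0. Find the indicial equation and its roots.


Divide by x^2 to reach normal form y'' + P_1(x) y' + P_2(x) y = 0 with P_1(x) = 0 and P_2(x) = 3 - 1/x - 2/x^2.
x = 0 is a singular point because the y-coefficient 3 - 1/x - 2/x^2 has a pole at x = 0.
It is a regular singular point because x P_1(x) = p(x) = 0 and x^2 P_2(x) = q(x) = 3x^2 - x - 2 are polynomials, hence analytic at x = 0.
p(0) = 0,  q(0) = -2.
Indicial equation: r(r-1) + p(0) r + q(0) = 0, i.e. r^2 + (p(0) - 1) r + q(0) = 0, i.e. r^2 - 1 r - 2 = 0.
Discriminant: (-1)^2 - 4(-2) = 9, so r = (1 ± 3)/2.
Solving: r_1 = 2, r_2 = -1.

indicial: r^2 - 1 r - 2 = 0; roots r_1 = 2, r_2 = -1


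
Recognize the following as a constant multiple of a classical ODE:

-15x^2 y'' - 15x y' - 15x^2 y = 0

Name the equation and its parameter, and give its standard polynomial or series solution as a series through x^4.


All three coefficients share the factor -15; dividing through by -15 gives  x^2 y'' + x y' + x^2 y = 0.
This matches the Bessel equation x^2 y'' + x y' + (x^2 - nu^2) y = 0 with nu^2 = 0, so nu = 0; the solution bounded at x = 0 is J_0(x).
Frobenius at x = 0: indicial roots ±nu; for r = nu the recurrence k(k + 2nu) c_k = -c_{k-2} gives the standard series J_nu(x) = sum_{k>=0} (-1)^k / (k! (k+nu)!) (x/2)^(2k+nu). Evaluate the first 3 terms:
  k = 0: (-1)^0 / (0! * 0! * 2^0) x^0 = 1/(1*1*1) x^0 = (1) x^0
  k = 1: (-1)^1 / (1! * 1! * 2^2) x^2 = -1/(1*1*4) x^2 = (-1/4) x^2
  k = 2: (-1)^2 / (2! * 2! * 2^4) x^4 = 1/(2*2*16) x^4 = (1/64) x^4
Hence J_0(x) = x^4/64 - x^2/4 + 1 + ....

J_0(x); series = x^4/64 - x^2/4 + 1


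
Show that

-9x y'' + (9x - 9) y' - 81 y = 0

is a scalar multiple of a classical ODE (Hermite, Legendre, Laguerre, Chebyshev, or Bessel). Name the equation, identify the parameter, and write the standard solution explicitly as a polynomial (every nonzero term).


All three coefficients share the factor -9; dividing through by -9 gives  x y'' + (1 - x) y' + 9 y = 0.
This matches the Laguerre equation x y'' + (1 - x) y' + n y = 0 with n = 9; the polynomial solution is L_9(x).
With y = sum_k a_k x^k, matching x^k gives (k+1)k a_{k+1} + (k+1) a_{k+1} - k a_k + n a_k = 0, i.e. (k+1)^2 a_{k+1} = (k - n) a_k = (k - 9) a_k. The right side vanishes at k = 9, so the series terminates at degree 9.
Standard normalization L_n(0) = 1 gives a_0 = 1. Work upward with a_{k+1} = (k - 9) a_k / (k+1)^2:
  a_1 = (0 - 9)(1) / 1^2 = -9/1 = -9
  a_2 = (1 - 9)(-9) / 2^2 = 72/4 = 18
  a_3 = (2 - 9)(18) / 3^2 = -126/9 = -14
  a_4 = (3 - 9)(-14) / 4^2 = 84/16 = 21/4
  a_5 = (4 - 9)(21/4) / 5^2 = (-105/4)/25 = -21/20
  a_6 = (5 - 9)(-21/20) / 6^2 = (21/5)/36 = 7/60
  a_7 = (6 - 9)(7/60) / 7^2 = (-7/20)/49 = -1/140
  a_8 = (7 - 9)(-1/140) / 8^2 = (1/70)/64 = 1/4480
  a_9 = (8 - 9)(1/4480) / 9^2 = (-1/4480)/81 = -1/362880
Hence L_9(x) = -x^9/362880 + x^8/4480 - x^7/140 + 7 x^6/60 - 21 x^5/20 + 21 x^4/4 - 14 x^3 + 18 x^2 - 9 x + 1.

L_9(x); series = -x^9/362880 + x^8/4480 - x^7/140 + 7 x^6/60 - 21 x^5/20 + 21 x^4/4 - 14 x^3 + 18 x^2 - 9 x + 1


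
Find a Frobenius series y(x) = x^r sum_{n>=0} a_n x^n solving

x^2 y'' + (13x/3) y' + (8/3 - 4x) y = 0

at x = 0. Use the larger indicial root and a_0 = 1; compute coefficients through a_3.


Write in Frobenius form y'' + (p(x)/x) y' + (q(x)/x^2) y = 0:
  p(x) = 13/3,  q(x) = 8/3 - 4x.
Indicial equation: r(r-1) + (13/3) r + (8/3) = 0 -> roots r_1 = -4/3, r_2 = -2.
Take r = r_1 = -4/3. Let y(x) = x^r sum_{n>=0} a_n x^n with a_0 = 1.
Substitute y = x^r sum a_n x^n and match x^{r+n}. The recurrence is
  D(n) a_n - 4 a_{n-1} = 0,  where D(n) = (r+n)(r+n-1) + (13/3)(r+n) + (8/3).
  a_n = 4 / D(n) * a_{n-1}.
Since the indicial polynomial factors as (r - r_1)(r - r_2), D(n) = (r_1 + n - r_1)(r_1 + n - r_2) = n(n + 2/3).
Evaluating step by step (a_0 = 1):
  n = 1: D(1) = 1(1 + 2/3) = 5/3; numerator = 4(1) = 4; a_1 = (4)/(5/3) = 12/5
  n = 2: D(2) = 2(2 + 2/3) = 16/3; numerator = 4(12/5) = 48/5; a_2 = (48/5)/(16/3) = 9/5
  n = 3: D(3) = 3(3 + 2/3) = 11; numerator = 4(9/5) = 36/5; a_3 = (36/5)/(11) = 36/55

r = -4/3; a_0 = 1; a_1 = 12/5; a_2 = 9/5; a_3 = 36/55
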